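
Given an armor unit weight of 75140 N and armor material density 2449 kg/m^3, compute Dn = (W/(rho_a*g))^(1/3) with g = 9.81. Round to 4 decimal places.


V = W / (rho_a * g)
V = 75140 / (2449 * 9.81)
V = 75140 / 24024.69
V = 3.127616 m^3
Dn = V^(1/3) = 3.127616^(1/3)
Dn = 1.4624 m

1.4624


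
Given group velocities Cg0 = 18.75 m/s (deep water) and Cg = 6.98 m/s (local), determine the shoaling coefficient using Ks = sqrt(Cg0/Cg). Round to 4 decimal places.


Ks = sqrt(Cg0 / Cg)
Ks = sqrt(18.75 / 6.98)
Ks = sqrt(2.6862)
Ks = 1.6390

1.6390


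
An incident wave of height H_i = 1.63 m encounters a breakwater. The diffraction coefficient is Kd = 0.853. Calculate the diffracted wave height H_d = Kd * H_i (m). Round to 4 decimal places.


H_d = Kd * H_i
H_d = 0.853 * 1.63
H_d = 1.3904 m

1.3904


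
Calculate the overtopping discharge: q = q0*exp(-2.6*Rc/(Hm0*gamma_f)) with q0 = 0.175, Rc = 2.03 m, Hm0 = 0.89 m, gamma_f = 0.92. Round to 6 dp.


q = q0 * exp(-2.6 * Rc / (Hm0 * gamma_f))
Exponent = -2.6 * 2.03 / (0.89 * 0.92)
= -2.6 * 2.03 / 0.8188
= -6.446019
exp(-6.446019) = 0.001587
q = 0.175 * 0.001587
q = 0.000278 m^3/s/m

0.000278


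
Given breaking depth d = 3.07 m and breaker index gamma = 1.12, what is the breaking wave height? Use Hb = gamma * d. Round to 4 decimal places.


Hb = gamma * d
Hb = 1.12 * 3.07
Hb = 3.4384 m

3.4384


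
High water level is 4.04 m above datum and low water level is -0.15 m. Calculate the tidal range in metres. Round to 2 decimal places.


Tidal range = High water - Low water
Tidal range = 4.04 - (-0.15)
Tidal range = 4.19 m

4.19


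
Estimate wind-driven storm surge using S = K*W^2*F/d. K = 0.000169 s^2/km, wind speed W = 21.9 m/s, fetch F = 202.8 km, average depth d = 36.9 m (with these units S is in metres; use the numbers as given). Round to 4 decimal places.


S = K * W^2 * F / d
W^2 = 21.9^2 = 479.61
S = 0.000169 * 479.61 * 202.8 / 36.9
Numerator = 0.000169 * 479.61 * 202.8 = 16.437769
S = 16.437769 / 36.9 = 0.4455 m

0.4455


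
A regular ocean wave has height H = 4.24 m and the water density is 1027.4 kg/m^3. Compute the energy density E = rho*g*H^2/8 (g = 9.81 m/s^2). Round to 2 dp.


E = (1/8) * rho * g * H^2
E = (1/8) * 1027.4 * 9.81 * 4.24^2
E = 0.125 * 1027.4 * 9.81 * 17.9776
E = 22649.07 J/m^2

22649.07


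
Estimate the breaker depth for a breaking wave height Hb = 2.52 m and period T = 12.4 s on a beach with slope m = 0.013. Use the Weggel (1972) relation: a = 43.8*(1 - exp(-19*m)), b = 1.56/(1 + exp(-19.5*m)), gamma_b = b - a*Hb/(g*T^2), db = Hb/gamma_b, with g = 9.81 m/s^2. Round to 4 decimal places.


a = 43.8 * (1 - exp(-19 * m))
exp(-19 * 0.013) = exp(-0.2470) = 0.781141
a = 43.8 * (1 - 0.781141) = 9.586038
b = 1.56 / (1 + exp(-19.5 * m))
exp(-19.5 * 0.013) = exp(-0.2535) = 0.776080
b = 1.56 / (1 + 0.776080) = 0.878339
Hb / (g * T^2) = 2.52 / (9.81 * 12.4^2) = 2.52 / 1508.3856 = 0.00167066
gamma_b = b - a * Hb/(g*T^2) = 0.878339 - 9.586038 * 0.00167066 = 0.862324
db = Hb / gamma_b = 2.52 / 0.862324
db = 2.9223 m

2.9223


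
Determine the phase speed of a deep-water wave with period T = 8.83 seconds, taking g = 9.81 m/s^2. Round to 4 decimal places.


We use the deep-water celerity formula:
C = g * T / (2 * pi)
C = 9.81 * 8.83 / (2 * 3.14159...)
C = 86.622300 / 6.283185
C = 13.7864 m/s

13.7864


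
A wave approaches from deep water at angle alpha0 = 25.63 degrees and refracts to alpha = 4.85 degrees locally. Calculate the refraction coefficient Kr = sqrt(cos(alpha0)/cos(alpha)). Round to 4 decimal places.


Kr = sqrt(cos(alpha0) / cos(alpha))
cos(25.63) = 0.901606
cos(4.85) = 0.996419
Kr = sqrt(0.901606 / 0.996419)
Kr = sqrt(0.904846)
Kr = 0.9512

0.9512


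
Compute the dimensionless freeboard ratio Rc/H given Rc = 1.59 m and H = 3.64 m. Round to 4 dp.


Relative freeboard = Rc / H
= 1.59 / 3.64
= 0.4368

0.4368


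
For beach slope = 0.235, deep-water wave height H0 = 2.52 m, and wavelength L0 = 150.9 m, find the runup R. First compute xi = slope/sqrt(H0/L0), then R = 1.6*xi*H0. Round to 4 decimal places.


xi = slope / sqrt(H0/L0)
H0/L0 = 2.52/150.9 = 0.016700
sqrt(0.016700) = 0.129228
xi = 0.235 / 0.129228 = 1.818495
R = 1.6 * xi * H0 = 1.6 * 1.818495 * 2.52
R = 7.3322 m

7.3322


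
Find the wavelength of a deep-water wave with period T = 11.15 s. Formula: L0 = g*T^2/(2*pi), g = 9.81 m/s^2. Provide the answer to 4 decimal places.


L0 = g * T^2 / (2 * pi)
L0 = 9.81 * 11.15^2 / (2 * pi)
L0 = 9.81 * 124.3225 / 6.28319
L0 = 1219.6037 / 6.28319
L0 = 194.1060 m

194.1060


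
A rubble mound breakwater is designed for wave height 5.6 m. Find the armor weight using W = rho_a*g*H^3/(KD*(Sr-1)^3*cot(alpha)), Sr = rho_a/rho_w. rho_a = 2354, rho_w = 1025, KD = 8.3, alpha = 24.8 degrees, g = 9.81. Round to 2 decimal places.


Sr = rho_a / rho_w = 2354 / 1025 = 2.296585
(Sr - 1) = 1.296585
(Sr - 1)^3 = 2.179733
cot(24.8) = 1 / tan(24.8) = 1 / 0.462065 = 2.164198
Numerator = 2354 * 9.81 * 5.6^3 = 4055454.6278
Denominator = 8.3 * 2.179733 * 2.164198 = 39.154212
W = 4055454.6278 / 39.154212
W = 103576.46 N

103576.46


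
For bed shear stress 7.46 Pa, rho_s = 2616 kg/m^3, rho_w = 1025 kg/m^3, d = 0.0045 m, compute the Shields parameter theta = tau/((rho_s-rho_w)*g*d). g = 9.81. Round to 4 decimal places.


theta = tau / ((rho_s - rho_w) * g * d)
rho_s - rho_w = 2616 - 1025 = 1591
Denominator = 1591 * 9.81 * 0.0045 = 70.234695
theta = 7.46 / 70.234695
theta = 0.1062

0.1062


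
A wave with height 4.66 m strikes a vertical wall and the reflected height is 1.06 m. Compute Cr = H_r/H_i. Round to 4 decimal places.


Cr = H_r / H_i
Cr = 1.06 / 4.66
Cr = 0.2275

0.2275


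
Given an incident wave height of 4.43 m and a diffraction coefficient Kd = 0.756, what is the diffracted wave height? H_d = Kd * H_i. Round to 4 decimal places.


H_d = Kd * H_i
H_d = 0.756 * 4.43
H_d = 3.3491 m

3.3491


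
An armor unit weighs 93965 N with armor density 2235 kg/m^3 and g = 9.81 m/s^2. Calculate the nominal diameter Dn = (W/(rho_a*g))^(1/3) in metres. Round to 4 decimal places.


V = W / (rho_a * g)
V = 93965 / (2235 * 9.81)
V = 93965 / 21925.35
V = 4.285678 m^3
Dn = V^(1/3) = 4.285678^(1/3)
Dn = 1.6243 m

1.6243


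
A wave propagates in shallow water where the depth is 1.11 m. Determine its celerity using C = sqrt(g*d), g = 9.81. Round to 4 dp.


Using the shallow-water approximation:
C = sqrt(g * d) = sqrt(9.81 * 1.11)
C = sqrt(10.8891)
C = 3.2999 m/s

3.2999


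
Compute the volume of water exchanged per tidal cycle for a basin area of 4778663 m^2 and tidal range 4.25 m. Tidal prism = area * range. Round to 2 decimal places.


Tidal prism = Area * Tidal range
P = 4778663 * 4.25
P = 20309317.75 m^3

20309317.75


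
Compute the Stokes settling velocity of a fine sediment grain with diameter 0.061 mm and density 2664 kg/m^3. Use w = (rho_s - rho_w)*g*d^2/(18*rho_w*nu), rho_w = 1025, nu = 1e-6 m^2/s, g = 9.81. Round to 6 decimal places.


w = (rho_s - rho_w) * g * d^2 / (18 * rho_w * nu)
d = 0.061 mm = 0.000061 m
rho_s - rho_w = 2664 - 1025 = 1639
Numerator = 1639 * 9.81 * (0.000061)^2 = 0.000059828433
Denominator = 18 * 1025 * 1e-6 = 0.018450
w = 0.003243 m/s

0.003243


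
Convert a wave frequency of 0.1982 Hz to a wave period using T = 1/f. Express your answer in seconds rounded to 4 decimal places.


T = 1 / f
T = 1 / 0.1982
T = 5.0454 s

5.0454


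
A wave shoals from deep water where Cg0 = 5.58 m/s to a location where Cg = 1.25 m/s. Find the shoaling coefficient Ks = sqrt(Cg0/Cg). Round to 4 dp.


Ks = sqrt(Cg0 / Cg)
Ks = sqrt(5.58 / 1.25)
Ks = sqrt(4.4640)
Ks = 2.1128

2.1128


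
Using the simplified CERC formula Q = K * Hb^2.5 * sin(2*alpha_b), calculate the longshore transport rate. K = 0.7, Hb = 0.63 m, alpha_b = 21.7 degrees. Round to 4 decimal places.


Q = K * Hb^2.5 * sin(2 * alpha_b)
Hb^2.5 = 0.63^2.5 = 0.315030
sin(2 * 21.7) = sin(43.4) = 0.687088
Q = 0.7 * 0.315030 * 0.687088
Q = 0.1515 m^3/s

0.1515


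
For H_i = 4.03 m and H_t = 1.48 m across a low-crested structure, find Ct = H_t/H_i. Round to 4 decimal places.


Ct = H_t / H_i
Ct = 1.48 / 4.03
Ct = 0.3672

0.3672


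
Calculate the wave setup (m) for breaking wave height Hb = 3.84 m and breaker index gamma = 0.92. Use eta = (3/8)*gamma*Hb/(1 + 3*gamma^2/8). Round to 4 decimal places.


eta = (3/8) * gamma * Hb / (1 + 3*gamma^2/8)
Numerator = (3/8) * 0.92 * 3.84 = 1.324800
Denominator = 1 + 3*0.92^2/8 = 1 + 0.317400 = 1.317400
eta = 1.324800 / 1.317400
eta = 1.0056 m

1.0056


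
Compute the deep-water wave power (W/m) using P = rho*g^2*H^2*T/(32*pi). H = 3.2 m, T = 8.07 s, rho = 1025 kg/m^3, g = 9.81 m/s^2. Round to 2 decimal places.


P = rho * g^2 * H^2 * T / (32 * pi)
P = 1025 * 9.81^2 * 3.2^2 * 8.07 / (32 * pi)
P = 1025 * 96.2361 * 10.2400 * 8.07 / 100.53096
P = 81084.07 W/m

81084.07


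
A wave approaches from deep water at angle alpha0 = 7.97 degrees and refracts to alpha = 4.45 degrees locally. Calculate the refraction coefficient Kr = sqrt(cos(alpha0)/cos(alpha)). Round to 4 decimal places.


Kr = sqrt(cos(alpha0) / cos(alpha))
cos(7.97) = 0.990341
cos(4.45) = 0.996985
Kr = sqrt(0.990341 / 0.996985)
Kr = sqrt(0.993335)
Kr = 0.9967

0.9967


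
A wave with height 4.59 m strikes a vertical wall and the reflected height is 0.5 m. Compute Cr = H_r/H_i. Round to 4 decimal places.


Cr = H_r / H_i
Cr = 0.5 / 4.59
Cr = 0.1089

0.1089


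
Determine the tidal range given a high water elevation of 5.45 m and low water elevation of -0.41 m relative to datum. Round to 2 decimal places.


Tidal range = High water - Low water
Tidal range = 5.45 - (-0.41)
Tidal range = 5.86 m

5.86


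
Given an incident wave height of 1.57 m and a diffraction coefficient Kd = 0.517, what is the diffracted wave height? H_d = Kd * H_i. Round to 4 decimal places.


H_d = Kd * H_i
H_d = 0.517 * 1.57
H_d = 0.8117 m

0.8117


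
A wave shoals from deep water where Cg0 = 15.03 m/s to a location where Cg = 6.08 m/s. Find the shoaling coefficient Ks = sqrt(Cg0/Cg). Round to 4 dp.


Ks = sqrt(Cg0 / Cg)
Ks = sqrt(15.03 / 6.08)
Ks = sqrt(2.4720)
Ks = 1.5723

1.5723


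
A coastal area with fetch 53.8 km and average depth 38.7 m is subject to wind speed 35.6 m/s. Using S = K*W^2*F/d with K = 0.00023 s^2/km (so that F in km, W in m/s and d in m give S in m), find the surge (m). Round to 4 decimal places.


S = K * W^2 * F / d
W^2 = 35.6^2 = 1267.36
S = 0.00023 * 1267.36 * 53.8 / 38.7
Numerator = 0.00023 * 1267.36 * 53.8 = 15.682313
S = 15.682313 / 38.7 = 0.4052 m

0.4052


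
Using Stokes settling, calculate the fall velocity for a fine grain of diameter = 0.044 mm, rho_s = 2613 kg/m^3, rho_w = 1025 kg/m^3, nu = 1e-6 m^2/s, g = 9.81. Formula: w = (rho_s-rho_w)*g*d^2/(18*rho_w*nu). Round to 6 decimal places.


w = (rho_s - rho_w) * g * d^2 / (18 * rho_w * nu)
d = 0.044 mm = 0.000044 m
rho_s - rho_w = 2613 - 1025 = 1588
Numerator = 1588 * 9.81 * (0.000044)^2 = 0.000030159550
Denominator = 18 * 1025 * 1e-6 = 0.018450
w = 0.001635 m/s

0.001635


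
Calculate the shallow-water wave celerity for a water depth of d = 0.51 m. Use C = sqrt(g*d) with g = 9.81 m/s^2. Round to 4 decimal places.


Using the shallow-water approximation:
C = sqrt(g * d) = sqrt(9.81 * 0.51)
C = sqrt(5.0031)
C = 2.2368 m/s

2.2368


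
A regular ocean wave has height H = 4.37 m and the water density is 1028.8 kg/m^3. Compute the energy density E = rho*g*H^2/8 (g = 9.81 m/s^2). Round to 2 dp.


E = (1/8) * rho * g * H^2
E = (1/8) * 1028.8 * 9.81 * 4.37^2
E = 0.125 * 1028.8 * 9.81 * 19.0969
E = 24092.00 J/m^2

24092.00


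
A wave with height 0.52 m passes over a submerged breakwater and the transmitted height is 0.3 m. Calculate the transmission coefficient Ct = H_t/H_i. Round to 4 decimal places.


Ct = H_t / H_i
Ct = 0.3 / 0.52
Ct = 0.5769

0.5769


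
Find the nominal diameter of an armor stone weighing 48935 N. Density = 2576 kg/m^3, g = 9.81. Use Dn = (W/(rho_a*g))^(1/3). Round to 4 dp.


V = W / (rho_a * g)
V = 48935 / (2576 * 9.81)
V = 48935 / 25270.56
V = 1.936443 m^3
Dn = V^(1/3) = 1.936443^(1/3)
Dn = 1.2464 m

1.2464


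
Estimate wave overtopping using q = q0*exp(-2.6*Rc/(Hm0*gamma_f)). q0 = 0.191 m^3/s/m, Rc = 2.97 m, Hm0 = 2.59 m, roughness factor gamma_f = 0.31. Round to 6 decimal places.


q = q0 * exp(-2.6 * Rc / (Hm0 * gamma_f))
Exponent = -2.6 * 2.97 / (2.59 * 0.31)
= -2.6 * 2.97 / 0.8029
= -9.617636
exp(-9.617636) = 0.000067
q = 0.191 * 0.000067
q = 0.000013 m^3/s/m

0.000013


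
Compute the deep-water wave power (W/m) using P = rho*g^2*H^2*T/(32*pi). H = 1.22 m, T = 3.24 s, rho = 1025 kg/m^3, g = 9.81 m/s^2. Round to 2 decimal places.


P = rho * g^2 * H^2 * T / (32 * pi)
P = 1025 * 9.81^2 * 1.22^2 * 3.24 / (32 * pi)
P = 1025 * 96.2361 * 1.4884 * 3.24 / 100.53096
P = 4731.80 W/m

4731.80


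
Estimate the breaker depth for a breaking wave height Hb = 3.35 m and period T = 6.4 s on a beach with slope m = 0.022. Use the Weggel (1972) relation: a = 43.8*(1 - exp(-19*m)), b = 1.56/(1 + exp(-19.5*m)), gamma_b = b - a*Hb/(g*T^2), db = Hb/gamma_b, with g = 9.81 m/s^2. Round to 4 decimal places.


a = 43.8 * (1 - exp(-19 * m))
exp(-19 * 0.022) = exp(-0.4180) = 0.658362
a = 43.8 * (1 - 0.658362) = 14.963734
b = 1.56 / (1 + exp(-19.5 * m))
exp(-19.5 * 0.022) = exp(-0.4290) = 0.651160
b = 1.56 / (1 + 0.651160) = 0.944790
Hb / (g * T^2) = 3.35 / (9.81 * 6.4^2) = 3.35 / 401.8176 = 0.00833712
gamma_b = b - a * Hb/(g*T^2) = 0.944790 - 14.963734 * 0.00833712 = 0.820036
db = Hb / gamma_b = 3.35 / 0.820036
db = 4.0852 m

4.0852


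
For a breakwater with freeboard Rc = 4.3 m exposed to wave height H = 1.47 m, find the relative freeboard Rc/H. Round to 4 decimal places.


Relative freeboard = Rc / H
= 4.3 / 1.47
= 2.9252

2.9252


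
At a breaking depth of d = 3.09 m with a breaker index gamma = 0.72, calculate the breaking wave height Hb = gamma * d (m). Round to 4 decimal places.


Hb = gamma * d
Hb = 0.72 * 3.09
Hb = 2.2248 m

2.2248


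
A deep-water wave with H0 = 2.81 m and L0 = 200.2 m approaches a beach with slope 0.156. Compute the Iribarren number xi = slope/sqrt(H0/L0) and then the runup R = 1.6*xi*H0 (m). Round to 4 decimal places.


xi = slope / sqrt(H0/L0)
H0/L0 = 2.81/200.2 = 0.014036
sqrt(0.014036) = 0.118473
xi = 0.156 / 0.118473 = 1.316750
R = 1.6 * xi * H0 = 1.6 * 1.316750 * 2.81
R = 5.9201 m

5.9201


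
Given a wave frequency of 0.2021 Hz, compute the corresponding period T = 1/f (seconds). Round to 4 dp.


T = 1 / f
T = 1 / 0.2021
T = 4.9480 s

4.9480


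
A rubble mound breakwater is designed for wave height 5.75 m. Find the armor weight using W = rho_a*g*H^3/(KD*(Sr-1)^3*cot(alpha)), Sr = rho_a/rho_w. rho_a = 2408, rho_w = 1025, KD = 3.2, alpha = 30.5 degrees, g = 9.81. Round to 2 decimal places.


Sr = rho_a / rho_w = 2408 / 1025 = 2.349268
(Sr - 1) = 1.349268
(Sr - 1)^3 = 2.456377
cot(30.5) = 1 / tan(30.5) = 1 / 0.589045 = 1.697663
Numerator = 2408 * 9.81 * 5.75^3 = 4490854.9087
Denominator = 3.2 * 2.456377 * 1.697663 = 13.344320
W = 4490854.9087 / 13.344320
W = 336536.82 N

336536.82


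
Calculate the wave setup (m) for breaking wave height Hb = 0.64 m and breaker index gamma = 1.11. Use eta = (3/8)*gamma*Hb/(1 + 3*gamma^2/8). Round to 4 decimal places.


eta = (3/8) * gamma * Hb / (1 + 3*gamma^2/8)
Numerator = (3/8) * 1.11 * 0.64 = 0.266400
Denominator = 1 + 3*1.11^2/8 = 1 + 0.462038 = 1.462038
eta = 0.266400 / 1.462038
eta = 0.1822 m

0.1822


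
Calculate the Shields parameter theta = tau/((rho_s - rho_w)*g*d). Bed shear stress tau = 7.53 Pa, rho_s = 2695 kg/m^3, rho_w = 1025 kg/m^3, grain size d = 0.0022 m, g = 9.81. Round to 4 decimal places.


theta = tau / ((rho_s - rho_w) * g * d)
rho_s - rho_w = 2695 - 1025 = 1670
Denominator = 1670 * 9.81 * 0.0022 = 36.041940
theta = 7.53 / 36.041940
theta = 0.2089

0.2089


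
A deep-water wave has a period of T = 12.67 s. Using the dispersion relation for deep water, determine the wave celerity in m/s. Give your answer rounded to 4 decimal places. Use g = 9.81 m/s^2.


We use the deep-water celerity formula:
C = g * T / (2 * pi)
C = 9.81 * 12.67 / (2 * 3.14159...)
C = 124.292700 / 6.283185
C = 19.7818 m/s

19.7818


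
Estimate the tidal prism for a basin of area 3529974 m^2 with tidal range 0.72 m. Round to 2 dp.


Tidal prism = Area * Tidal range
P = 3529974 * 0.72
P = 2541581.28 m^3

2541581.28


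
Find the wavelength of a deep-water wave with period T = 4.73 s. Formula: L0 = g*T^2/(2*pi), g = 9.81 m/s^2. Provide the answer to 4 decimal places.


L0 = g * T^2 / (2 * pi)
L0 = 9.81 * 4.73^2 / (2 * pi)
L0 = 9.81 * 22.3729 / 6.28319
L0 = 219.4781 / 6.28319
L0 = 34.9310 m

34.9310


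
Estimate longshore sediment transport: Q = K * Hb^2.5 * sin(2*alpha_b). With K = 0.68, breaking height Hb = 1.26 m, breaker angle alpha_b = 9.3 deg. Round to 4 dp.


Q = K * Hb^2.5 * sin(2 * alpha_b)
Hb^2.5 = 1.26^2.5 = 1.782077
sin(2 * 9.3) = sin(18.6) = 0.318959
Q = 0.68 * 1.782077 * 0.318959
Q = 0.3865 m^3/s

0.3865


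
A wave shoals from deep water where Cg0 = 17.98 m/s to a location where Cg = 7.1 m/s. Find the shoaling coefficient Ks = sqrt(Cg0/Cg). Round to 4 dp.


Ks = sqrt(Cg0 / Cg)
Ks = sqrt(17.98 / 7.1)
Ks = sqrt(2.5324)
Ks = 1.5913

1.5913


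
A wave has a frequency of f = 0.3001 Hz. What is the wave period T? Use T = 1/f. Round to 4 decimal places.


T = 1 / f
T = 1 / 0.3001
T = 3.3322 s

3.3322


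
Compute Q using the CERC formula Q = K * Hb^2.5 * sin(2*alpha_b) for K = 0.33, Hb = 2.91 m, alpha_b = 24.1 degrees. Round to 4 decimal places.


Q = K * Hb^2.5 * sin(2 * alpha_b)
Hb^2.5 = 2.91^2.5 = 14.445496
sin(2 * 24.1) = sin(48.2) = 0.745476
Q = 0.33 * 14.445496 * 0.745476
Q = 3.5537 m^3/s

3.5537


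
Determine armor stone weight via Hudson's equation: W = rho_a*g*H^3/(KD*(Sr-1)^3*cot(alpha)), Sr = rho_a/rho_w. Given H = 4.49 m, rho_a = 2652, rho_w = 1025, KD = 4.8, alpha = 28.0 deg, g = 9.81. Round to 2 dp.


Sr = rho_a / rho_w = 2652 / 1025 = 2.587317
(Sr - 1) = 1.587317
(Sr - 1)^3 = 3.999365
cot(28.0) = 1 / tan(28.0) = 1 / 0.531709 = 1.880726
Numerator = 2652 * 9.81 * 4.49^3 = 2354949.2378
Denominator = 4.8 * 3.999365 * 1.880726 = 36.104217
W = 2354949.2378 / 36.104217
W = 65226.43 N

65226.43


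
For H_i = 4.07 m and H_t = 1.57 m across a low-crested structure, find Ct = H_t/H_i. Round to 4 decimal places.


Ct = H_t / H_i
Ct = 1.57 / 4.07
Ct = 0.3857

0.3857


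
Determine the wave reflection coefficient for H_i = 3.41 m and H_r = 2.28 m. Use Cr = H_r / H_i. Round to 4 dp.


Cr = H_r / H_i
Cr = 2.28 / 3.41
Cr = 0.6686

0.6686


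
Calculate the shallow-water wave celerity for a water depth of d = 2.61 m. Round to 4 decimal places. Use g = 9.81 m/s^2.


Using the shallow-water approximation:
C = sqrt(g * d) = sqrt(9.81 * 2.61)
C = sqrt(25.6041)
C = 5.0600 m/s

5.0600


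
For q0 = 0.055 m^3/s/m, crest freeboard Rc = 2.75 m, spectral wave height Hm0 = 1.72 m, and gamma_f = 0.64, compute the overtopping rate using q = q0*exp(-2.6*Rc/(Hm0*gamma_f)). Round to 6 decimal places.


q = q0 * exp(-2.6 * Rc / (Hm0 * gamma_f))
Exponent = -2.6 * 2.75 / (1.72 * 0.64)
= -2.6 * 2.75 / 1.1008
= -6.495276
exp(-6.495276) = 0.001511
q = 0.055 * 0.001511
q = 0.000083 m^3/s/m

0.000083


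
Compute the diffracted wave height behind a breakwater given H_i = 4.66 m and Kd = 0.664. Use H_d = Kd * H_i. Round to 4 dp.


H_d = Kd * H_i
H_d = 0.664 * 4.66
H_d = 3.0942 m

3.0942


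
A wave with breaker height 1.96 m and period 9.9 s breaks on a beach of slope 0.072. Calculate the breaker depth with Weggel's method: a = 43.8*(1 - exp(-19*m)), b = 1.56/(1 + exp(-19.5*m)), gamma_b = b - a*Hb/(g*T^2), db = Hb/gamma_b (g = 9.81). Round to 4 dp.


a = 43.8 * (1 - exp(-19 * m))
exp(-19 * 0.072) = exp(-1.3680) = 0.254616
a = 43.8 * (1 - 0.254616) = 32.647833
b = 1.56 / (1 + exp(-19.5 * m))
exp(-19.5 * 0.072) = exp(-1.4040) = 0.245613
b = 1.56 / (1 + 0.245613) = 1.252396
Hb / (g * T^2) = 1.96 / (9.81 * 9.9^2) = 1.96 / 961.4781 = 0.00203853
gamma_b = b - a * Hb/(g*T^2) = 1.252396 - 32.647833 * 0.00203853 = 1.185842
db = Hb / gamma_b = 1.96 / 1.185842
db = 1.6528 m

1.6528


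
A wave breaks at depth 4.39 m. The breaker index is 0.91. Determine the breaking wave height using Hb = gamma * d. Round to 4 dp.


Hb = gamma * d
Hb = 0.91 * 4.39
Hb = 3.9949 m

3.9949


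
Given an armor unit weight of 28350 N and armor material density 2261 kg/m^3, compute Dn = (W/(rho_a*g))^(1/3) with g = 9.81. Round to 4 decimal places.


V = W / (rho_a * g)
V = 28350 / (2261 * 9.81)
V = 28350 / 22180.41
V = 1.278155 m^3
Dn = V^(1/3) = 1.278155^(1/3)
Dn = 1.0852 m

1.0852


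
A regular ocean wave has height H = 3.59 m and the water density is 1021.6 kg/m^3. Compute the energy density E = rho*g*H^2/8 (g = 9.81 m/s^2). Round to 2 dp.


E = (1/8) * rho * g * H^2
E = (1/8) * 1021.6 * 9.81 * 3.59^2
E = 0.125 * 1021.6 * 9.81 * 12.8881
E = 16145.40 J/m^2

16145.40


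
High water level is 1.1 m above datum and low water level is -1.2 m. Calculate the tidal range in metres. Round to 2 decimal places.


Tidal range = High water - Low water
Tidal range = 1.1 - (-1.2)
Tidal range = 2.30 m

2.30


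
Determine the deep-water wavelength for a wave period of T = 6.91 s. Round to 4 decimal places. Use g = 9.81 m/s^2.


L0 = g * T^2 / (2 * pi)
L0 = 9.81 * 6.91^2 / (2 * pi)
L0 = 9.81 * 47.7481 / 6.28319
L0 = 468.4089 / 6.28319
L0 = 74.5496 m

74.5496


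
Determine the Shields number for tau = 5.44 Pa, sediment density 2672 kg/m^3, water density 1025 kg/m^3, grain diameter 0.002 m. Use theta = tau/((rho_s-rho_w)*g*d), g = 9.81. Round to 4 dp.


theta = tau / ((rho_s - rho_w) * g * d)
rho_s - rho_w = 2672 - 1025 = 1647
Denominator = 1647 * 9.81 * 0.002 = 32.314140
theta = 5.44 / 32.314140
theta = 0.1683

0.1683


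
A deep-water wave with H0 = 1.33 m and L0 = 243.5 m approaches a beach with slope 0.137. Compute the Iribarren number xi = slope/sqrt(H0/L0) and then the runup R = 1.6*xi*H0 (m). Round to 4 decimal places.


xi = slope / sqrt(H0/L0)
H0/L0 = 1.33/243.5 = 0.005462
sqrt(0.005462) = 0.073905
xi = 0.137 / 0.073905 = 1.853720
R = 1.6 * xi * H0 = 1.6 * 1.853720 * 1.33
R = 3.9447 m

3.9447


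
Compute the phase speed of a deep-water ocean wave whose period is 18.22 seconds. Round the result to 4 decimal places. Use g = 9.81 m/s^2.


We use the deep-water celerity formula:
C = g * T / (2 * pi)
C = 9.81 * 18.22 / (2 * 3.14159...)
C = 178.738200 / 6.283185
C = 28.4471 m/s

28.4471


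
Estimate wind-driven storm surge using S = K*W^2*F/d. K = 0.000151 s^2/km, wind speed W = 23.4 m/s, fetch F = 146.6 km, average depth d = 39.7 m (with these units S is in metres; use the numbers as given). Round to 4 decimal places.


S = K * W^2 * F / d
W^2 = 23.4^2 = 547.56
S = 0.000151 * 547.56 * 146.6 / 39.7
Numerator = 0.000151 * 547.56 * 146.6 = 12.121117
S = 12.121117 / 39.7 = 0.3053 m

0.3053


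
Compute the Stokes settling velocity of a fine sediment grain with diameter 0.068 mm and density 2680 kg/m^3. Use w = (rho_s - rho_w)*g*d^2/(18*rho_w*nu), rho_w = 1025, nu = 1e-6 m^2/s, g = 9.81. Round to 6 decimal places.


w = (rho_s - rho_w) * g * d^2 / (18 * rho_w * nu)
d = 0.068 mm = 0.000068 m
rho_s - rho_w = 2680 - 1025 = 1655
Numerator = 1655 * 9.81 * (0.000068)^2 = 0.000075073183
Denominator = 18 * 1025 * 1e-6 = 0.018450
w = 0.004069 m/s

0.004069


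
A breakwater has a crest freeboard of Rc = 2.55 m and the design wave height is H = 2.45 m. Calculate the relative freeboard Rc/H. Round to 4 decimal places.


Relative freeboard = Rc / H
= 2.55 / 2.45
= 1.0408

1.0408


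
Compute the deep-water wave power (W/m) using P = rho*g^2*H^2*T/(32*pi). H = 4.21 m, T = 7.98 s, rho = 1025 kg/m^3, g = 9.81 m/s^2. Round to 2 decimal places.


P = rho * g^2 * H^2 * T / (32 * pi)
P = 1025 * 9.81^2 * 4.21^2 * 7.98 / (32 * pi)
P = 1025 * 96.2361 * 17.7241 * 7.98 / 100.53096
P = 138780.71 W/m

138780.71


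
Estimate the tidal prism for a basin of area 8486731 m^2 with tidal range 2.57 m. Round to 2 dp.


Tidal prism = Area * Tidal range
P = 8486731 * 2.57
P = 21810898.67 m^3

21810898.67


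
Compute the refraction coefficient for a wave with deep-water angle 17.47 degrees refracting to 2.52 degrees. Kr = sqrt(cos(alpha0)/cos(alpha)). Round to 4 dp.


Kr = sqrt(cos(alpha0) / cos(alpha))
cos(17.47) = 0.953874
cos(2.52) = 0.999033
Kr = sqrt(0.953874 / 0.999033)
Kr = sqrt(0.954798)
Kr = 0.9771

0.9771


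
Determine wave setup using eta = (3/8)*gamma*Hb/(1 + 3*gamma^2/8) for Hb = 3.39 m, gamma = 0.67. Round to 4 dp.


eta = (3/8) * gamma * Hb / (1 + 3*gamma^2/8)
Numerator = (3/8) * 0.67 * 3.39 = 0.851738
Denominator = 1 + 3*0.67^2/8 = 1 + 0.168338 = 1.168338
eta = 0.851738 / 1.168338
eta = 0.7290 m

0.7290


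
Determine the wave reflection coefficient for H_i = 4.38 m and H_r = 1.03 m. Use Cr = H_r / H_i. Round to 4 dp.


Cr = H_r / H_i
Cr = 1.03 / 4.38
Cr = 0.2352

0.2352


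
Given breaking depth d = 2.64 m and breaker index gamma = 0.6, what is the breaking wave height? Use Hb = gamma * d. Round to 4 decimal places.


Hb = gamma * d
Hb = 0.6 * 2.64
Hb = 1.5840 m

1.5840


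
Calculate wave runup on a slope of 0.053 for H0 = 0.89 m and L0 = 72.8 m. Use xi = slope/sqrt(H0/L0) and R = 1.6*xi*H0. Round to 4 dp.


xi = slope / sqrt(H0/L0)
H0/L0 = 0.89/72.8 = 0.012225
sqrt(0.012225) = 0.110568
xi = 0.053 / 0.110568 = 0.479343
R = 1.6 * xi * H0 = 1.6 * 0.479343 * 0.89
R = 0.6826 m

0.6826


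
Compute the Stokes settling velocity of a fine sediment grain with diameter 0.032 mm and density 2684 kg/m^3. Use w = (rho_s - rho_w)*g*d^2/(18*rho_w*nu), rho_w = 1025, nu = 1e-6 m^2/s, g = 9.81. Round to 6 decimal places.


w = (rho_s - rho_w) * g * d^2 / (18 * rho_w * nu)
d = 0.032 mm = 0.000032 m
rho_s - rho_w = 2684 - 1025 = 1659
Numerator = 1659 * 9.81 * (0.000032)^2 = 0.000016665385
Denominator = 18 * 1025 * 1e-6 = 0.018450
w = 0.000903 m/s

0.000903


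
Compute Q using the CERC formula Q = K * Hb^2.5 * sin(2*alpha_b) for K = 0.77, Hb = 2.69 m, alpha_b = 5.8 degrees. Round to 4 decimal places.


Q = K * Hb^2.5 * sin(2 * alpha_b)
Hb^2.5 = 2.69^2.5 = 11.868086
sin(2 * 5.8) = sin(11.6) = 0.201078
Q = 0.77 * 11.868086 * 0.201078
Q = 1.8375 m^3/s

1.8375


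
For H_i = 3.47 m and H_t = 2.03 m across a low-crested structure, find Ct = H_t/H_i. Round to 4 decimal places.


Ct = H_t / H_i
Ct = 2.03 / 3.47
Ct = 0.5850

0.5850


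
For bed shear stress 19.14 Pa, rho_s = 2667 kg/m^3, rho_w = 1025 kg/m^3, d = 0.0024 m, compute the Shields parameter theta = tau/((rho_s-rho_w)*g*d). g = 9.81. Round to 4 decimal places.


theta = tau / ((rho_s - rho_w) * g * d)
rho_s - rho_w = 2667 - 1025 = 1642
Denominator = 1642 * 9.81 * 0.0024 = 38.659248
theta = 19.14 / 38.659248
theta = 0.4951

0.4951


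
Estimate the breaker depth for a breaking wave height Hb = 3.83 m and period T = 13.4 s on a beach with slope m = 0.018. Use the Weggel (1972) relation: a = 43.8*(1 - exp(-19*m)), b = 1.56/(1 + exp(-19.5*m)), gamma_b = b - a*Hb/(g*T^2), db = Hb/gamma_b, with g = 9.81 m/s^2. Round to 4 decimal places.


a = 43.8 * (1 - exp(-19 * m))
exp(-19 * 0.018) = exp(-0.3420) = 0.710348
a = 43.8 * (1 - 0.710348) = 12.686749
b = 1.56 / (1 + exp(-19.5 * m))
exp(-19.5 * 0.018) = exp(-0.3510) = 0.703984
b = 1.56 / (1 + 0.703984) = 0.915502
Hb / (g * T^2) = 3.83 / (9.81 * 13.4^2) = 3.83 / 1761.4836 = 0.00217430
gamma_b = b - a * Hb/(g*T^2) = 0.915502 - 12.686749 * 0.00217430 = 0.887917
db = Hb / gamma_b = 3.83 / 0.887917
db = 4.3135 m

4.3135


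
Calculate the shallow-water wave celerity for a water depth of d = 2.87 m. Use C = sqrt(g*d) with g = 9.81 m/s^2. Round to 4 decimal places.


Using the shallow-water approximation:
C = sqrt(g * d) = sqrt(9.81 * 2.87)
C = sqrt(28.1547)
C = 5.3061 m/s

5.3061


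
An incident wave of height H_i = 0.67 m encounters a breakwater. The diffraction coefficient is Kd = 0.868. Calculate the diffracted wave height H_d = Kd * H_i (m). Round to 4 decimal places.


H_d = Kd * H_i
H_d = 0.868 * 0.67
H_d = 0.5816 m

0.5816


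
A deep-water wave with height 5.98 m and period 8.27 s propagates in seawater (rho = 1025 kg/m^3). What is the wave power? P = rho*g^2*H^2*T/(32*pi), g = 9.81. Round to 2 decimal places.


P = rho * g^2 * H^2 * T / (32 * pi)
P = 1025 * 9.81^2 * 5.98^2 * 8.27 / (32 * pi)
P = 1025 * 96.2361 * 35.7604 * 8.27 / 100.53096
P = 290181.62 W/m

290181.62


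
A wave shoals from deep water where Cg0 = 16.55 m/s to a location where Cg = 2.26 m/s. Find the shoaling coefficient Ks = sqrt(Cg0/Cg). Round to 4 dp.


Ks = sqrt(Cg0 / Cg)
Ks = sqrt(16.55 / 2.26)
Ks = sqrt(7.3230)
Ks = 2.7061

2.7061


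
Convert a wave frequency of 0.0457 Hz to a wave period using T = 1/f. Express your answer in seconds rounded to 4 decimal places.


T = 1 / f
T = 1 / 0.0457
T = 21.8818 s

21.8818


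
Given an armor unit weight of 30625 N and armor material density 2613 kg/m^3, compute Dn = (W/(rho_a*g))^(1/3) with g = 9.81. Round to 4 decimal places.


V = W / (rho_a * g)
V = 30625 / (2613 * 9.81)
V = 30625 / 25633.53
V = 1.194724 m^3
Dn = V^(1/3) = 1.194724^(1/3)
Dn = 1.0611 m

1.0611


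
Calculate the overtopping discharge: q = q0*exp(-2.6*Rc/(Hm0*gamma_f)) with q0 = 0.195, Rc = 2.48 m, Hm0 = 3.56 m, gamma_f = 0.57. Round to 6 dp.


q = q0 * exp(-2.6 * Rc / (Hm0 * gamma_f))
Exponent = -2.6 * 2.48 / (3.56 * 0.57)
= -2.6 * 2.48 / 2.0292
= -3.177607
exp(-3.177607) = 0.041685
q = 0.195 * 0.041685
q = 0.008129 m^3/s/m

0.008129


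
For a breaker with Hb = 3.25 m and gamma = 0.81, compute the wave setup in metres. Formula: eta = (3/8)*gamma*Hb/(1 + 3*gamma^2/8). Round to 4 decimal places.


eta = (3/8) * gamma * Hb / (1 + 3*gamma^2/8)
Numerator = (3/8) * 0.81 * 3.25 = 0.987188
Denominator = 1 + 3*0.81^2/8 = 1 + 0.246038 = 1.246038
eta = 0.987188 / 1.246038
eta = 0.7923 m

0.7923


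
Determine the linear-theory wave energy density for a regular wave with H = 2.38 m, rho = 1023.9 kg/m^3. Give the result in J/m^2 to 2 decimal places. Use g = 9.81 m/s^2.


E = (1/8) * rho * g * H^2
E = (1/8) * 1023.9 * 9.81 * 2.38^2
E = 0.125 * 1023.9 * 9.81 * 5.6644
E = 7111.98 J/m^2

7111.98


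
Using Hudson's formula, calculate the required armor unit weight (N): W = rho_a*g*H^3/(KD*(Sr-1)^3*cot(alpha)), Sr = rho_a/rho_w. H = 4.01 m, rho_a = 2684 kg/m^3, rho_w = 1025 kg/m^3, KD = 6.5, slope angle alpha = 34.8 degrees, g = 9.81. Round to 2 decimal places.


Sr = rho_a / rho_w = 2684 / 1025 = 2.618537
(Sr - 1) = 1.618537
(Sr - 1)^3 = 4.240017
cot(34.8) = 1 / tan(34.8) = 1 / 0.695018 = 1.438811
Numerator = 2684 * 9.81 * 4.01^3 = 1697792.6016
Denominator = 6.5 * 4.240017 * 1.438811 = 39.653799
W = 1697792.6016 / 39.653799
W = 42815.38 N

42815.38


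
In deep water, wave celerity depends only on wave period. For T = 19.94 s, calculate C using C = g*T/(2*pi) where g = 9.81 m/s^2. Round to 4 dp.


We use the deep-water celerity formula:
C = g * T / (2 * pi)
C = 9.81 * 19.94 / (2 * 3.14159...)
C = 195.611400 / 6.283185
C = 31.1325 m/s

31.1325


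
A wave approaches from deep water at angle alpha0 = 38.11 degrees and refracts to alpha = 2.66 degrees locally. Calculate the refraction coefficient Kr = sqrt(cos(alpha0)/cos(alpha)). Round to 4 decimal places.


Kr = sqrt(cos(alpha0) / cos(alpha))
cos(38.11) = 0.786827
cos(2.66) = 0.998923
Kr = sqrt(0.786827 / 0.998923)
Kr = sqrt(0.787676)
Kr = 0.8875

0.8875


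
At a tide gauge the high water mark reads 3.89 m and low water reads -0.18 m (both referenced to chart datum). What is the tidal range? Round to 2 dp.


Tidal range = High water - Low water
Tidal range = 3.89 - (-0.18)
Tidal range = 4.07 m

4.07


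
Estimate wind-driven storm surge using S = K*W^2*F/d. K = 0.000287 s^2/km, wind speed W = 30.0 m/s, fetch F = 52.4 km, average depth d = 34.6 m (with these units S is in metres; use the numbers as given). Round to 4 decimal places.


S = K * W^2 * F / d
W^2 = 30.0^2 = 900.00
S = 0.000287 * 900.00 * 52.4 / 34.6
Numerator = 0.000287 * 900.00 * 52.4 = 13.534920
S = 13.534920 / 34.6 = 0.3912 m

0.3912


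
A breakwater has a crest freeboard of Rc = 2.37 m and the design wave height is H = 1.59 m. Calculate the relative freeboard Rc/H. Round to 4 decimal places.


Relative freeboard = Rc / H
= 2.37 / 1.59
= 1.4906

1.4906


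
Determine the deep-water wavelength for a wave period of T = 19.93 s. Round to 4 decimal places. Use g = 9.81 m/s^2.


L0 = g * T^2 / (2 * pi)
L0 = 9.81 * 19.93^2 / (2 * pi)
L0 = 9.81 * 397.2049 / 6.28319
L0 = 3896.5801 / 6.28319
L0 = 620.1600 m

620.1600


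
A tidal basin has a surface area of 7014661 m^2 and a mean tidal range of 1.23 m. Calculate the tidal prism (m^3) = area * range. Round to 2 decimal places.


Tidal prism = Area * Tidal range
P = 7014661 * 1.23
P = 8628033.03 m^3

8628033.03


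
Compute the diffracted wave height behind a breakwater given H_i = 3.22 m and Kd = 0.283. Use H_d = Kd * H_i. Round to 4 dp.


H_d = Kd * H_i
H_d = 0.283 * 3.22
H_d = 0.9113 m

0.9113


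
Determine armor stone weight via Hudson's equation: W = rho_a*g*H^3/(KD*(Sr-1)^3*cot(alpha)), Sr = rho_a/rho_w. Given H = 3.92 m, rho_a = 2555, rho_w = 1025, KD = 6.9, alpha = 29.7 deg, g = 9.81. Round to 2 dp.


Sr = rho_a / rho_w = 2555 / 1025 = 2.492683
(Sr - 1) = 1.492683
(Sr - 1)^3 = 3.325850
cot(29.7) = 1 / tan(29.7) = 1 / 0.570390 = 1.753187
Numerator = 2555 * 9.81 * 3.92^3 = 1509795.4524
Denominator = 6.9 * 3.325850 * 1.753187 = 40.232770
W = 1509795.4524 / 40.232770
W = 37526.51 N

37526.51


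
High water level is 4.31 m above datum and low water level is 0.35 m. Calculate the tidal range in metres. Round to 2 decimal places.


Tidal range = High water - Low water
Tidal range = 4.31 - (0.35)
Tidal range = 3.96 m

3.96


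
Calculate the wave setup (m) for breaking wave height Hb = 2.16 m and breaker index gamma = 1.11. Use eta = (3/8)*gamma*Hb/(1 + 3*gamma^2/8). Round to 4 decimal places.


eta = (3/8) * gamma * Hb / (1 + 3*gamma^2/8)
Numerator = (3/8) * 1.11 * 2.16 = 0.899100
Denominator = 1 + 3*1.11^2/8 = 1 + 0.462038 = 1.462038
eta = 0.899100 / 1.462038
eta = 0.6150 m

0.6150


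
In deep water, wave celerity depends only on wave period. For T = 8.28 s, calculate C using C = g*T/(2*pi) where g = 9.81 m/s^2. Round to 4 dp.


We use the deep-water celerity formula:
C = g * T / (2 * pi)
C = 9.81 * 8.28 / (2 * 3.14159...)
C = 81.226800 / 6.283185
C = 12.9276 m/s

12.9276


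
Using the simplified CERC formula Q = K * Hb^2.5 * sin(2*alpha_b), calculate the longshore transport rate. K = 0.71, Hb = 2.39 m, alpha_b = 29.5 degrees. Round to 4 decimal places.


Q = K * Hb^2.5 * sin(2 * alpha_b)
Hb^2.5 = 2.39^2.5 = 8.830692
sin(2 * 29.5) = sin(59.0) = 0.857167
Q = 0.71 * 8.830692 * 0.857167
Q = 5.3743 m^3/s

5.3743


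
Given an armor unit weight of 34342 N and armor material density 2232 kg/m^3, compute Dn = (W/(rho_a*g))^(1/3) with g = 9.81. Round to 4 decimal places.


V = W / (rho_a * g)
V = 34342 / (2232 * 9.81)
V = 34342 / 21895.92
V = 1.568420 m^3
Dn = V^(1/3) = 1.568420^(1/3)
Dn = 1.1619 m

1.1619


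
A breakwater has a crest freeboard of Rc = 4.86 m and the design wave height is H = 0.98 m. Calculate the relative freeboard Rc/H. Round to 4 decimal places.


Relative freeboard = Rc / H
= 4.86 / 0.98
= 4.9592

4.9592


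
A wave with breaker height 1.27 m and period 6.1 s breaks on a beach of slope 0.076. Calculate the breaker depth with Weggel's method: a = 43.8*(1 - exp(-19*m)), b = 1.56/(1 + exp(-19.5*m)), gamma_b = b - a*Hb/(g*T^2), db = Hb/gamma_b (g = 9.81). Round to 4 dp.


a = 43.8 * (1 - exp(-19 * m))
exp(-19 * 0.076) = exp(-1.4440) = 0.235982
a = 43.8 * (1 - 0.235982) = 33.463991
b = 1.56 / (1 + exp(-19.5 * m))
exp(-19.5 * 0.076) = exp(-1.4820) = 0.227183
b = 1.56 / (1 + 0.227183) = 1.271204
Hb / (g * T^2) = 1.27 / (9.81 * 6.1^2) = 1.27 / 365.0301 = 0.00347917
gamma_b = b - a * Hb/(g*T^2) = 1.271204 - 33.463991 * 0.00347917 = 1.154777
db = Hb / gamma_b = 1.27 / 1.154777
db = 1.0998 m

1.0998


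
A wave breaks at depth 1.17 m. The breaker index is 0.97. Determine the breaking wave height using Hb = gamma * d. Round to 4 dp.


Hb = gamma * d
Hb = 0.97 * 1.17
Hb = 1.1349 m

1.1349


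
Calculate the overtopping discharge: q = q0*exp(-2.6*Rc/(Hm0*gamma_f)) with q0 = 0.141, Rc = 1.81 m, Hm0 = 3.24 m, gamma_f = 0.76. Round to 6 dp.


q = q0 * exp(-2.6 * Rc / (Hm0 * gamma_f))
Exponent = -2.6 * 1.81 / (3.24 * 0.76)
= -2.6 * 1.81 / 2.4624
= -1.911144
exp(-1.911144) = 0.147911
q = 0.141 * 0.147911
q = 0.020855 m^3/s/m

0.020855


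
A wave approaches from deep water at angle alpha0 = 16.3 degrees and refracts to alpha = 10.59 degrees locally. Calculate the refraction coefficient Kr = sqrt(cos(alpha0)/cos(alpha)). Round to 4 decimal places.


Kr = sqrt(cos(alpha0) / cos(alpha))
cos(16.3) = 0.959805
cos(10.59) = 0.982967
Kr = sqrt(0.959805 / 0.982967)
Kr = sqrt(0.976437)
Kr = 0.9881

0.9881


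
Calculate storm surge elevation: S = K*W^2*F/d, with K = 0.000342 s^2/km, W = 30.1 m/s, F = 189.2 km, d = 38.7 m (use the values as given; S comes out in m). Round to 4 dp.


S = K * W^2 * F / d
W^2 = 30.1^2 = 906.01
S = 0.000342 * 906.01 * 189.2 / 38.7
Numerator = 0.000342 * 906.01 * 189.2 = 58.624645
S = 58.624645 / 38.7 = 1.5148 m

1.5148


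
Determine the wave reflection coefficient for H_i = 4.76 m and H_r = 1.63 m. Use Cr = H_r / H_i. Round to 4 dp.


Cr = H_r / H_i
Cr = 1.63 / 4.76
Cr = 0.3424

0.3424


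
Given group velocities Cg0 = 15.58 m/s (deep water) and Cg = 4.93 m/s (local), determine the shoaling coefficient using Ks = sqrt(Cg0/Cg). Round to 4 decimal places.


Ks = sqrt(Cg0 / Cg)
Ks = sqrt(15.58 / 4.93)
Ks = sqrt(3.1602)
Ks = 1.7777

1.7777


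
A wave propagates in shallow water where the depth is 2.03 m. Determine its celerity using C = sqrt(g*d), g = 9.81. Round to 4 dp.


Using the shallow-water approximation:
C = sqrt(g * d) = sqrt(9.81 * 2.03)
C = sqrt(19.9143)
C = 4.4625 m/s

4.4625


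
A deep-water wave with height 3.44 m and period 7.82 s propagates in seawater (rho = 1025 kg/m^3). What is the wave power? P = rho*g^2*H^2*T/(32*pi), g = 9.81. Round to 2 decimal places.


P = rho * g^2 * H^2 * T / (32 * pi)
P = 1025 * 9.81^2 * 3.44^2 * 7.82 / (32 * pi)
P = 1025 * 96.2361 * 11.8336 * 7.82 / 100.53096
P = 90799.96 W/m

90799.96


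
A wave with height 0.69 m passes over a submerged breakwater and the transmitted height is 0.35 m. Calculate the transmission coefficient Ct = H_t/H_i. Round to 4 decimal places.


Ct = H_t / H_i
Ct = 0.35 / 0.69
Ct = 0.5072

0.5072


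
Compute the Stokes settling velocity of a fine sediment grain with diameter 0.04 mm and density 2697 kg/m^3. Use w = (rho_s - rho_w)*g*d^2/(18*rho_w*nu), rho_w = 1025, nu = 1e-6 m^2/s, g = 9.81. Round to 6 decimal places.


w = (rho_s - rho_w) * g * d^2 / (18 * rho_w * nu)
d = 0.04 mm = 0.000040 m
rho_s - rho_w = 2697 - 1025 = 1672
Numerator = 1672 * 9.81 * (0.000040)^2 = 0.000026243712
Denominator = 18 * 1025 * 1e-6 = 0.018450
w = 0.001422 m/s

0.001422


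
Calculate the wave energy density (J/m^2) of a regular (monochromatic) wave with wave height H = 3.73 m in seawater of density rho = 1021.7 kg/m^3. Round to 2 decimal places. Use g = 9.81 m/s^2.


E = (1/8) * rho * g * H^2
E = (1/8) * 1021.7 * 9.81 * 3.73^2
E = 0.125 * 1021.7 * 9.81 * 13.9129
E = 17430.91 J/m^2

17430.91


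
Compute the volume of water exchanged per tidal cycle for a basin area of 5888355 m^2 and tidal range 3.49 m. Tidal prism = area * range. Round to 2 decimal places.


Tidal prism = Area * Tidal range
P = 5888355 * 3.49
P = 20550358.95 m^3

20550358.95


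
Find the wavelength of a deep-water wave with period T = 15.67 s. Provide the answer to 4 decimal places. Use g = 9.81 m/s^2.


L0 = g * T^2 / (2 * pi)
L0 = 9.81 * 15.67^2 / (2 * pi)
L0 = 9.81 * 245.5489 / 6.28319
L0 = 2408.8347 / 6.28319
L0 = 383.3780 m

383.3780
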